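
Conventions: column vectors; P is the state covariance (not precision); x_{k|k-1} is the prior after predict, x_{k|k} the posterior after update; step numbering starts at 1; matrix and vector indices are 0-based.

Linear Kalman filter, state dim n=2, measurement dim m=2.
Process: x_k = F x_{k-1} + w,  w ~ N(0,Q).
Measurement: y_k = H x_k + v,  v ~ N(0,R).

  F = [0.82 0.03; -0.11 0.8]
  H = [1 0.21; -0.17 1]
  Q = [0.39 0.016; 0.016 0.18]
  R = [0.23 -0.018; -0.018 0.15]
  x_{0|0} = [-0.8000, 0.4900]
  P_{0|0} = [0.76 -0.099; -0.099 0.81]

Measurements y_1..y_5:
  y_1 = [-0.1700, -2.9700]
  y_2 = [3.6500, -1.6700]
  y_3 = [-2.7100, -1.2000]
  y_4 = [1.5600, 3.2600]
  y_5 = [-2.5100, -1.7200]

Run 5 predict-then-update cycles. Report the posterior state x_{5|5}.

x_post = [-1.3617, -0.8295]

step 1: x^-=[-0.6413, 0.4800]  P^-=[0.8969 -0.0977; -0.0977 0.7250]  S=[1.1178 -0.1125; -0.1125 0.9342]  K=[0.7663 -0.1756; 0.1302 0.8096]  nu=[0.3705, -3.5590]  x^+=[0.2675, -2.3530]  P^+=[0.1814 -0.0093; -0.0093 0.1175]
step 2: x^-=[0.1488, -1.9119]  P^-=[0.5116 -0.0036; -0.0036 0.2590]  S=[0.7515 -0.0541; -0.0541 0.4251]  K=[0.6706 -0.1278; 0.1126 0.6252]  nu=[3.9027, 0.2672]  x^+=[2.7316, -1.3056]  P^+=[0.1575 -0.0045; -0.0045 0.0910]
step 3: x^-=[2.2008, -1.3449]  P^-=[0.4957 0.0011; 0.0011 0.2409]  S=[0.7368 -0.0507; -0.0507 0.4049]  K=[0.6647 -0.1224; 0.1119 0.6086]  nu=[-4.6283, 0.5191]  x^+=[-0.9392, -1.5472]  P^+=[0.1559 -0.0038; -0.0038 0.0886]
step 4: x^-=[-0.8166, -1.1344]  P^-=[0.4947 0.0016; 0.0016 0.2393]  S=[0.7359 -0.0503; -0.0503 0.4030]  K=[0.6643 -0.1218; 0.1119 0.6070]  nu=[2.6148, 4.2556]  x^+=[0.4023, 1.7414]  P^+=[0.1558 -0.0037; -0.0037 0.0884]
step 5: x^-=[0.3821, 1.3489]  P^-=[0.4946 0.0016; 0.0016 0.2391]  S=[0.7359 -0.0503; -0.0503 0.4029]  K=[0.6643 -0.1217; 0.1119 0.6068]  nu=[-3.1754, -3.0039]  x^+=[-1.3617, -0.8295]  P^+=[0.1558 -0.0037; -0.0037 0.0884]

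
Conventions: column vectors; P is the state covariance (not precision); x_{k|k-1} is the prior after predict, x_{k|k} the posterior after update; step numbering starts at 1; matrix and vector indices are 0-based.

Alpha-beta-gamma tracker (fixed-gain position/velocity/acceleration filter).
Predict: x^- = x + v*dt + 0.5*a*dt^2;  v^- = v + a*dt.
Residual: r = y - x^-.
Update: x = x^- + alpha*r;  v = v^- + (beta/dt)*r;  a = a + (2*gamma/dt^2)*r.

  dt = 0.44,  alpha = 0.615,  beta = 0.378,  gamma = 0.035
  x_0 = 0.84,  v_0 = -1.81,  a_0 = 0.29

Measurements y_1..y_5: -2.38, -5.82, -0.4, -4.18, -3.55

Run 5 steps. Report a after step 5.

step 1: x_pred=0.0717  r=-2.4517  x^+=-1.4361  v^+=-3.7886  a^+=-0.5965
step 2: x_pred=-3.1608  r=-2.6592  x^+=-4.7962  v^+=-6.3355  a^+=-1.5579
step 3: x_pred=-7.7347  r=7.3347  x^+=-3.2238  v^+=-0.7199  a^+=1.0941
step 4: x_pred=-3.4347  r=-0.7453  x^+=-3.8931  v^+=-0.8788  a^+=0.8246
step 5: x_pred=-4.1999  r=0.6499  x^+=-3.8002  v^+=0.0424  a^+=1.0596

a_post = 1.0596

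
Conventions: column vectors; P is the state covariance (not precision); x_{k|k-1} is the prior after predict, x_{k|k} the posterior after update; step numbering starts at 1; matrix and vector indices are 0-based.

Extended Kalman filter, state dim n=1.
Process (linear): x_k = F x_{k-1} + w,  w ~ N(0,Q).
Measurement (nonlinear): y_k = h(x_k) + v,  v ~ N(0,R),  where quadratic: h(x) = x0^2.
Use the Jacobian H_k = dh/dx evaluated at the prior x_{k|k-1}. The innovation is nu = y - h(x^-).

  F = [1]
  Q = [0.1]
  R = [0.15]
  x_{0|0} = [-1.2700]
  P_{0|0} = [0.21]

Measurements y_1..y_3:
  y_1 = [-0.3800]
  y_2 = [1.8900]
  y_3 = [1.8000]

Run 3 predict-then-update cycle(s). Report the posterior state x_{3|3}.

step 1: x^-=[-1.2700]  P^-=[0.3100]  H_jac=[-2.5400]  S=[2.1500]  K=[-0.3662]  nu=[-1.9929]  x^+=[-0.5401]  P^+=[0.0216]
step 2: x^-=[-0.5401]  P^-=[0.1216]  H_jac=[-1.0803]  S=[0.2919]  K=[-0.4501]  nu=[1.5983]  x^+=[-1.2595]  P^+=[0.0625]
step 3: x^-=[-1.2595]  P^-=[0.1625]  H_jac=[-2.5189]  S=[1.1810]  K=[-0.3466]  nu=[0.2138]  x^+=[-1.3335]  P^+=[0.0206]

x_post = [-1.3335]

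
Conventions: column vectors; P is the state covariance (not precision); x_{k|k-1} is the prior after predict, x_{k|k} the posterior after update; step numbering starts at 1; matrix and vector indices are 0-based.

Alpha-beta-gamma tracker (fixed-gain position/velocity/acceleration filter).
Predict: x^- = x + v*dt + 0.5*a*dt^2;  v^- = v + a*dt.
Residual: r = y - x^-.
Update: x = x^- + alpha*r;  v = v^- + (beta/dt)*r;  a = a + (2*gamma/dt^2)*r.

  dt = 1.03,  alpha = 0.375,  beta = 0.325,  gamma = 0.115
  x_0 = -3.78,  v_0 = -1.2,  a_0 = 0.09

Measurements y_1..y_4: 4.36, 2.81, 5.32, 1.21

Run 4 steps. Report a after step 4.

a_post = -0.9568

step 1: x_pred=-4.9683  r=9.3283  x^+=-1.4702  v^+=1.8361  a^+=2.1123
step 2: x_pred=1.5415  r=1.2685  x^+=2.0172  v^+=4.4120  a^+=2.3873
step 3: x_pred=7.8280  r=-2.5080  x^+=6.8875  v^+=6.0797  a^+=1.8436
step 4: x_pred=14.1275  r=-12.9175  x^+=9.2834  v^+=3.9027  a^+=-0.9568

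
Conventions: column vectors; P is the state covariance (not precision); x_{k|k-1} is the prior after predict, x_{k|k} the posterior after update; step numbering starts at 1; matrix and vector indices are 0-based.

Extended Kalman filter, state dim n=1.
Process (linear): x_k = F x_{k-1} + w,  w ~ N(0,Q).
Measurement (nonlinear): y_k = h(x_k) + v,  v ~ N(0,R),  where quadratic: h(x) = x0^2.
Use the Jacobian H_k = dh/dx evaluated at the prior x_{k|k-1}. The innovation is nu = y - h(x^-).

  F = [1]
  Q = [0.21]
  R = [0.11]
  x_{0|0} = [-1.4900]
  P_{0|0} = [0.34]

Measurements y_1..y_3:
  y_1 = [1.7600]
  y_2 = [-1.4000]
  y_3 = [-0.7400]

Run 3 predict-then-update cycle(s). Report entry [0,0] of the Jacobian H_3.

H_jac[0,0] = -0.4475

step 1: x^-=[-1.4900]  P^-=[0.5500]  H_jac=[-2.9800]  S=[4.9942]  K=[-0.3282]  nu=[-0.4601]  x^+=[-1.3390]  P^+=[0.0121]
step 2: x^-=[-1.3390]  P^-=[0.2221]  H_jac=[-2.6780]  S=[1.7029]  K=[-0.3493]  nu=[-3.1929]  x^+=[-0.2237]  P^+=[0.0143]
step 3: x^-=[-0.2237]  P^-=[0.2243]  H_jac=[-0.4475]  S=[0.1549]  K=[-0.6480]  nu=[-0.7901]  x^+=[0.2882]  P^+=[0.1593]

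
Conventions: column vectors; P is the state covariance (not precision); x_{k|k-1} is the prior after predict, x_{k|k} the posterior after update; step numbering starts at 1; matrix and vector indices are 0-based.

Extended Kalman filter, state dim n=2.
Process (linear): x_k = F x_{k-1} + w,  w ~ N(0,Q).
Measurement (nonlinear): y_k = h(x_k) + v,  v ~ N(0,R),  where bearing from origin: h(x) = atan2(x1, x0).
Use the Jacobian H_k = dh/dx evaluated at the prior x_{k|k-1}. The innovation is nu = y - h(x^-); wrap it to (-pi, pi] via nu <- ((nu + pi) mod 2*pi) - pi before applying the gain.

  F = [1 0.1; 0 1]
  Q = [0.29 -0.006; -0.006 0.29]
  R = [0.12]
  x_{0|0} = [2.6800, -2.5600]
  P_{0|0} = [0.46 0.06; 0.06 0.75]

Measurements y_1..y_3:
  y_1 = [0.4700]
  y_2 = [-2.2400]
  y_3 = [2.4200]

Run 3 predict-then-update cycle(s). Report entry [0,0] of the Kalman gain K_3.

K[0,0] = 1.2112

step 1: x^-=[2.4240, -2.5600]  P^-=[0.7695 0.1290; 0.1290 1.0400]  H_jac=[0.2060 0.1950]  S=[0.2026]  K=[0.9066; 1.1325]  nu=[1.2827]  x^+=[3.5869, -1.1074]  P^+=[0.6030 -0.0790; -0.0790 0.7802]
step 2: x^-=[3.4762, -1.1074]  P^-=[0.8850 -0.0070; -0.0070 1.0702]  H_jac=[0.0832 0.2612]  S=[0.1988]  K=[0.3612; 1.4029]  nu=[-1.9316]  x^+=[2.7784, -3.8173]  P^+=[0.8591 -0.1077; -0.1077 0.6789]
step 3: x^-=[2.3967, -3.8173]  P^-=[1.1343 -0.0458; -0.0458 0.9689]  H_jac=[0.1879 0.1180]  S=[0.1715]  K=[1.2112; 0.6163]  nu=[-2.8530]  x^+=[-1.0590, -5.5756]  P^+=[0.8827 -0.1738; -0.1738 0.9038]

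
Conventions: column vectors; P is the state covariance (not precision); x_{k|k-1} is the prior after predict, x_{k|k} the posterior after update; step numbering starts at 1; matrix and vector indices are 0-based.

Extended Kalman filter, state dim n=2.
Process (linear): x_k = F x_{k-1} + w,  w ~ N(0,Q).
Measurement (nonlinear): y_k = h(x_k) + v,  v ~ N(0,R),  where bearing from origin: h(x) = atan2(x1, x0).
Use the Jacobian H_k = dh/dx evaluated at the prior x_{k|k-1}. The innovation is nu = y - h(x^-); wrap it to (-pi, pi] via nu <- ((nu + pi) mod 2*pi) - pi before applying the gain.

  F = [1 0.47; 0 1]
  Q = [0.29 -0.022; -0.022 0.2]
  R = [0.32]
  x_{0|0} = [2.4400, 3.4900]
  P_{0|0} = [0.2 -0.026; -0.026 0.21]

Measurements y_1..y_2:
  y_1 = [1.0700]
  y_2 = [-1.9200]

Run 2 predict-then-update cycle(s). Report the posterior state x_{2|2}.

step 1: x^-=[4.0803, 3.4900]  P^-=[0.5119 0.0507; 0.0507 0.4100]  H_jac=[-0.1211 0.1415]  S=[0.3340]  K=[-0.1641; 0.1554]  nu=[0.3624]  x^+=[4.0208, 3.5463]  P^+=[0.5030 0.0592; 0.0592 0.4019]
step 2: x^-=[5.6876, 3.5463]  P^-=[0.9374 0.2261; 0.2261 0.6019]  H_jac=[-0.0789 0.1266]  S=[0.3310]  K=[-0.1371; 0.1763]  nu=[-2.4775]  x^+=[6.0272, 3.1095]  P^+=[0.9312 0.2341; 0.2341 0.5916]

x_post = [6.0272, 3.1095]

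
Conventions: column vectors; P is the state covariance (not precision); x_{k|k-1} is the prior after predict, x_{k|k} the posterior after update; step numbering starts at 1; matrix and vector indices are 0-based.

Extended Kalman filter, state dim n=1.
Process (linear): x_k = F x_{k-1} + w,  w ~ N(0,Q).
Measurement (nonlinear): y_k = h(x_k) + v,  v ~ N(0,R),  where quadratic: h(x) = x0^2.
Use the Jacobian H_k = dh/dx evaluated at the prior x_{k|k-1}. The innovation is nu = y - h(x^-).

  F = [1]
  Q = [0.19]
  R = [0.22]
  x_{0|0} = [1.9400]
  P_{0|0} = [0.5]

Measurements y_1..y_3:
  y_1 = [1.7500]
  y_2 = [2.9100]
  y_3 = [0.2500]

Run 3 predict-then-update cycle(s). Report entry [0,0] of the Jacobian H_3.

step 1: x^-=[1.9400]  P^-=[0.6900]  H_jac=[3.8800]  S=[10.6075]  K=[0.2524]  nu=[-2.0136]  x^+=[1.4318]  P^+=[0.0143]
step 2: x^-=[1.4318]  P^-=[0.2043]  H_jac=[2.8636]  S=[1.8954]  K=[0.3087]  nu=[0.8600]  x^+=[1.6972]  P^+=[0.0237]
step 3: x^-=[1.6972]  P^-=[0.2137]  H_jac=[3.3945]  S=[2.6825]  K=[0.2704]  nu=[-2.6306]  x^+=[0.9858]  P^+=[0.0175]

H_jac[0,0] = 3.3945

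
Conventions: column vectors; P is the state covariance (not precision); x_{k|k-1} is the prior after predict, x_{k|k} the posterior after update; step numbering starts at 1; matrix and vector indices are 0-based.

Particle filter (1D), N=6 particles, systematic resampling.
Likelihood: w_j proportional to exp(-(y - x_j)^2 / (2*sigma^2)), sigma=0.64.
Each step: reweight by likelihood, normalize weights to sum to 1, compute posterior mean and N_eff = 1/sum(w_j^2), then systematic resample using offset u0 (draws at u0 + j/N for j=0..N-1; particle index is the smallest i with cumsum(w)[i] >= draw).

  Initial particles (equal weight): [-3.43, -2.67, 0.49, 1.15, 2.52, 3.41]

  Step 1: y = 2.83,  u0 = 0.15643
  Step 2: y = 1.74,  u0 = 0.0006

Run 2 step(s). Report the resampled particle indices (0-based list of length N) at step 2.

step 1: w=[0.0000, 0.0000, 0.0008, 0.0201, 0.5608, 0.4183]  mean=2.8631  Neff=2.0413  idx=[4, 4, 4, 5, 5, 5]
step 2: w=[0.3116, 0.3116, 0.3116, 0.0218, 0.0218, 0.0218]  mean=2.5781  Neff=3.4169  idx=[0, 0, 1, 1, 2, 2]

resampled_idx = [0, 0, 1, 1, 2, 2]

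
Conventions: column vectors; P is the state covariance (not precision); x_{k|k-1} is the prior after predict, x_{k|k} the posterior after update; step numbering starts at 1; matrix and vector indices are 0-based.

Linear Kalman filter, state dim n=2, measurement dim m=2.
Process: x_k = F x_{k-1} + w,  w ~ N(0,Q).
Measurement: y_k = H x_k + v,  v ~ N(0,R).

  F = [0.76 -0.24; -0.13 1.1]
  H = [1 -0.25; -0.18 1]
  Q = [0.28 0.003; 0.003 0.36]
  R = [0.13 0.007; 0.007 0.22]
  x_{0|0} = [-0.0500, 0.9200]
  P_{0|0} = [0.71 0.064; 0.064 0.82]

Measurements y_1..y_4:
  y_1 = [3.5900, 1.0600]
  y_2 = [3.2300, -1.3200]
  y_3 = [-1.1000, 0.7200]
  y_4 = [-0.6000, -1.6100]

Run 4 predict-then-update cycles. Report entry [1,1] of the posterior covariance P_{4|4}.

step 1: x^-=[-0.2588, 1.0185]  P^-=[0.7140 -0.2281; -0.2281 1.3459]  S=[1.0422 -0.6964; -0.6964 1.6712]  K=[0.8277 0.1315; 0.0178 0.8373]  nu=[4.1034, -0.0051]  x^+=[3.1369, 1.0871]  P^+=[0.1227 0.0568; 0.0568 0.1946]
step 2: x^-=[2.1231, 0.7880]  P^-=[0.3414 -0.0112; -0.0112 0.5813]  S=[0.5133 -0.2115; -0.2115 0.8164]  K=[0.7096 0.0948; -0.0118 0.7114]  nu=[1.3039, -1.7259]  x^+=[2.8847, -0.4552]  P^+=[0.1040 0.0446; 0.0446 0.1644]
step 3: x^-=[2.3016, -0.8758]  P^-=[0.3333 -0.0121; -0.0121 0.5480]  S=[0.5036 -0.2026; -0.2026 0.7831]  K=[0.7041 0.0901; -0.0149 0.6987]  nu=[-3.6206, 2.0100]  x^+=[-0.0665, 0.5826]  P^+=[0.1030 0.0433; 0.0433 0.1614]
step 4: x^-=[-0.1904, 0.6495]  P^-=[0.3330 -0.0122; -0.0122 0.5446]  S=[0.5031 -0.2019; -0.2019 0.7798]  K=[0.7039 0.0897; -0.0151 0.6973]  nu=[-0.2473, -2.2938]  x^+=[-0.5701, -0.9462]  P^+=[0.1029 0.0432; 0.0432 0.1611]

P_post[1,1] = 0.1611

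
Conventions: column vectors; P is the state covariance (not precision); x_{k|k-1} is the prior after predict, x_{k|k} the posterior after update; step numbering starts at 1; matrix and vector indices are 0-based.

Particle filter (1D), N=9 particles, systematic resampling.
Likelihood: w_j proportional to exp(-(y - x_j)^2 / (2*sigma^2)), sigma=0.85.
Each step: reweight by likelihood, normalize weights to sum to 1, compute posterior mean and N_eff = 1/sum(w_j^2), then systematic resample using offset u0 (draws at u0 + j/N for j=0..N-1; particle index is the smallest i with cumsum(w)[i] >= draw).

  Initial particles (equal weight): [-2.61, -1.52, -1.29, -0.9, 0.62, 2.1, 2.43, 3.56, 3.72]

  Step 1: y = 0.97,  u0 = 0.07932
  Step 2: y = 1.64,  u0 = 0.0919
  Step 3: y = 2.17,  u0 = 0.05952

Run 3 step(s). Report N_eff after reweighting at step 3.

N_eff = 6.4609

step 1: w=[0.0001, 0.0080, 0.0171, 0.0521, 0.5380, 0.2420, 0.1340, 0.0056, 0.0031]  mean=1.1177  Neff=2.7095  idx=[4, 4, 4, 4, 4, 5, 5, 5, 6]
step 2: w=[0.0858, 0.0858, 0.0858, 0.0858, 0.0858, 0.1522, 0.1522, 0.1522, 0.1144]  mean=1.5030  Neff=8.3751  idx=[1, 2, 3, 4, 5, 6, 7, 7, 8]
step 3: w=[0.0333, 0.0333, 0.0333, 0.0333, 0.1749, 0.1749, 0.1749, 0.1749, 0.1674]  mean=1.9583  Neff=6.4609  idx=[1, 4, 4, 5, 6, 6, 7, 8, 8]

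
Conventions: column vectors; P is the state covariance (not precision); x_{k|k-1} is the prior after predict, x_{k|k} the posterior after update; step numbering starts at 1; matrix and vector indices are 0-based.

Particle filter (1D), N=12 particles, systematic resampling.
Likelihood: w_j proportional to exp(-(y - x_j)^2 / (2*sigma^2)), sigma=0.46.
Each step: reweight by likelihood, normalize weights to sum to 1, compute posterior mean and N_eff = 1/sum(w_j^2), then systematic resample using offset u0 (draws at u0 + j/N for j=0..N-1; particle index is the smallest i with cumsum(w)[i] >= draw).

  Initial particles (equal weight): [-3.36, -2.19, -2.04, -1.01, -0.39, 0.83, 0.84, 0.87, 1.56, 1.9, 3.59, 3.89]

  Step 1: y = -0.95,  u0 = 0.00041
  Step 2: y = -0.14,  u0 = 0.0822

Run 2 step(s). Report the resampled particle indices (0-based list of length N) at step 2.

resampled_idx = [2, 4, 6, 8, 9, 9, 10, 10, 10, 11, 11, 11]

step 1: w=[0.0000, 0.0170, 0.0388, 0.6371, 0.3062, 0.0004, 0.0003, 0.0003, 0.0000, 0.0000, 0.0000, 0.0000]  mean=-0.8784  Neff=1.9944  idx=[1, 3, 3, 3, 3, 3, 3, 3, 3, 4, 4, 4]
step 2: w=[0.0000, 0.0426, 0.0426, 0.0426, 0.0426, 0.0426, 0.0426, 0.0426, 0.0426, 0.2198, 0.2198, 0.2198]  mean=-0.6013  Neff=6.2742  idx=[2, 4, 6, 8, 9, 9, 10, 10, 10, 11, 11, 11]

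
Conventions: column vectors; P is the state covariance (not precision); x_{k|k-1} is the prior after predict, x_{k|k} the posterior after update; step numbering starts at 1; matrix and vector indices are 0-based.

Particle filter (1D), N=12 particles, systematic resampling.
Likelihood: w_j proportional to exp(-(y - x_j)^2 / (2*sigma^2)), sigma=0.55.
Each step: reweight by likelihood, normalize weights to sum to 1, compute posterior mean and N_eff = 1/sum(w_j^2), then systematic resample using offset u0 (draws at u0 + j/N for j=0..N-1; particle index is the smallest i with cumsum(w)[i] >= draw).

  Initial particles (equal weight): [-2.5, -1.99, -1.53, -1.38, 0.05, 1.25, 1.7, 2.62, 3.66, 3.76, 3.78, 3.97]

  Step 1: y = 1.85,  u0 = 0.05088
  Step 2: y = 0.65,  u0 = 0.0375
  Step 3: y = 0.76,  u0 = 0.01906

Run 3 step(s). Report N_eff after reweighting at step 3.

step 1: w=[0.0000, 0.0000, 0.0000, 0.0000, 0.0025, 0.2896, 0.5059, 0.1971, 0.0023, 0.0013, 0.0011, 0.0003]  mean=1.7571  Neff=2.6413  idx=[5, 5, 5, 6, 6, 6, 6, 6, 6, 7, 7, 7]
step 2: w=[0.2098, 0.2098, 0.2098, 0.0615, 0.0615, 0.0615, 0.0615, 0.0615, 0.0615, 0.0006, 0.0006, 0.0006]  mean=1.4185  Neff=6.4654  idx=[0, 0, 0, 1, 1, 2, 2, 2, 4, 5, 6, 8]
step 3: w=[0.1066, 0.1066, 0.1066, 0.1066, 0.1066, 0.1066, 0.1066, 0.1066, 0.0368, 0.0368, 0.0368, 0.0368]  mean=1.3162  Neff=10.3814  idx=[0, 0, 1, 2, 3, 4, 4, 5, 6, 7, 7, 10]

N_eff = 10.3814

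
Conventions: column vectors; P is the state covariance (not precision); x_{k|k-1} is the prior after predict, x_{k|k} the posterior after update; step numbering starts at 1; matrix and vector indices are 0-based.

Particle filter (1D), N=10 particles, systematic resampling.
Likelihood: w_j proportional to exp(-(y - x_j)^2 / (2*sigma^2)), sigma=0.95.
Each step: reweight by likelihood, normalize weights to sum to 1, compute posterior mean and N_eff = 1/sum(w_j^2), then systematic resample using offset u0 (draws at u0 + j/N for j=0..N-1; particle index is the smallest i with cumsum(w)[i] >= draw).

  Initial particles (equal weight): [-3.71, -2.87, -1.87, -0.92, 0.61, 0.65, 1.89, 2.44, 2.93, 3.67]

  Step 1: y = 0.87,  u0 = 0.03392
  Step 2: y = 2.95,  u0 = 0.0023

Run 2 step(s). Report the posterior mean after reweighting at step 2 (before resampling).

post_mean = 1.9311

step 1: w=[0.0000, 0.0001, 0.0051, 0.0556, 0.3161, 0.3194, 0.1844, 0.0837, 0.0313, 0.0043]  mean=0.9993  Neff=4.0478  idx=[3, 4, 4, 4, 5, 5, 5, 6, 6, 7]
step 2: w=[0.0001, 0.0215, 0.0215, 0.0215, 0.0238, 0.0238, 0.0238, 0.2392, 0.2392, 0.3859]  mean=1.9311  Neff=3.7543  idx=[1, 5, 7, 7, 8, 8, 8, 9, 9, 9]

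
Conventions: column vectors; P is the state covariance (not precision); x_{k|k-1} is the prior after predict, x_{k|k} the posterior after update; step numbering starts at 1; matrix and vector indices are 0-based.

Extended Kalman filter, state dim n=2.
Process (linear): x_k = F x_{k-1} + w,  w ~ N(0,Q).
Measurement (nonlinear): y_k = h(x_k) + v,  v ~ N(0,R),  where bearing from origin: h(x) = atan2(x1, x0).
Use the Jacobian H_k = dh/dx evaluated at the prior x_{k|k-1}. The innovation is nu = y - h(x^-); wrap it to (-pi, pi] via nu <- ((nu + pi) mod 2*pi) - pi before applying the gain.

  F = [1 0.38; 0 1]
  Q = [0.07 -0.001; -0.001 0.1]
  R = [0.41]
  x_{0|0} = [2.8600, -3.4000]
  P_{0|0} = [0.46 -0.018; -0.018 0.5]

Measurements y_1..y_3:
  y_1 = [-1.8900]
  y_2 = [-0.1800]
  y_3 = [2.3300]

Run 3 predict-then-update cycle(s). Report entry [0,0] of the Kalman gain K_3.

K[0,0] = 0.5841

step 1: x^-=[1.5680, -3.4000]  P^-=[0.5885 0.1710; 0.1710 0.6000]  H_jac=[0.2425 0.1119]  S=[0.4614]  K=[0.3508; 0.2353]  nu=[-0.7513]  x^+=[1.3044, -3.5768]  P^+=[0.5317 0.1329; 0.1329 0.5744]
step 2: x^-=[-0.0548, -3.5768]  P^-=[0.7857 0.3502; 0.3502 0.6744]  H_jac=[0.2795 -0.0043]  S=[0.4706]  K=[0.4635; 0.2019]  nu=[1.4061]  x^+=[0.5970, -3.2929]  P^+=[0.6846 0.3062; 0.3062 0.6553]
step 3: x^-=[-0.6543, -3.2929]  P^-=[1.0819 0.5542; 0.5542 0.7553]  H_jac=[0.2921 -0.0580]  S=[0.4861]  K=[0.5841; 0.2429]  nu=[-2.1862]  x^+=[-1.9312, -3.8239]  P^+=[0.9161 0.4852; 0.4852 0.7266]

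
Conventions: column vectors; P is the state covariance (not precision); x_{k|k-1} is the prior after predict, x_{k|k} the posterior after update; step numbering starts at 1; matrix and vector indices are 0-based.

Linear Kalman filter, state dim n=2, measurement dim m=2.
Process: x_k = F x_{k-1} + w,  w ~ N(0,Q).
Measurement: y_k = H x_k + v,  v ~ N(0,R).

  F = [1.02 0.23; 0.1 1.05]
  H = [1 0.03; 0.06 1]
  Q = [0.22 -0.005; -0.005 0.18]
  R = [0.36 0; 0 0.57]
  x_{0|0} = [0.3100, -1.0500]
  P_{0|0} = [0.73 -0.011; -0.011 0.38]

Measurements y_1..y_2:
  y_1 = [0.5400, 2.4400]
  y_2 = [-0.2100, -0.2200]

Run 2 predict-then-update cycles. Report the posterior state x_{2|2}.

x_post = [0.1324, 0.2652]

step 1: x^-=[0.0747, -1.0715]  P^-=[0.9944 0.1492; 0.1492 0.6039]  S=[1.3639 0.2272; 0.2272 1.1954]  K=[0.7263 0.0367; 0.0385 0.5054]  nu=[0.4974, 3.5070]  x^+=[0.5645, 0.7200]  P^+=[0.2613 0.0052; 0.0052 0.2878]
step 2: x^-=[0.7414, 0.8125]  P^-=[0.5095 0.0969; 0.0969 0.5010]  S=[0.8758 0.1426; 0.1426 1.0844]  K=[0.5784 0.0414; 0.0528 0.4604]  nu=[-0.9758, -1.0770]  x^+=[0.1324, 0.2652]  P^+=[0.2079 0.0111; 0.0111 0.2617]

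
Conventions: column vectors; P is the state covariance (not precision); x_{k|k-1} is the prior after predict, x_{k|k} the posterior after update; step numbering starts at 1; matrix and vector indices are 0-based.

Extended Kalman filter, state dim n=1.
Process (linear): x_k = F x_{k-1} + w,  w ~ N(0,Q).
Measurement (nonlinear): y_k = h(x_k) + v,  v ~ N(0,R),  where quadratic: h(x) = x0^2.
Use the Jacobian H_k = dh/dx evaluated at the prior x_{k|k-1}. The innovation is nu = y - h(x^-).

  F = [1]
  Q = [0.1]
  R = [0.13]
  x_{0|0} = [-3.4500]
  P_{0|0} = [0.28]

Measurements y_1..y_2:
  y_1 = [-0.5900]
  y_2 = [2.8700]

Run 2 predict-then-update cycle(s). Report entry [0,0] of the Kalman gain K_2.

K[0,0] = -0.2712

step 1: x^-=[-3.4500]  P^-=[0.3800]  H_jac=[-6.9000]  S=[18.2218]  K=[-0.1439]  nu=[-12.4925]  x^+=[-1.6524]  P^+=[0.0027]
step 2: x^-=[-1.6524]  P^-=[0.1027]  H_jac=[-3.3048]  S=[1.2518]  K=[-0.2712]  nu=[0.1395]  x^+=[-1.6902]  P^+=[0.0107]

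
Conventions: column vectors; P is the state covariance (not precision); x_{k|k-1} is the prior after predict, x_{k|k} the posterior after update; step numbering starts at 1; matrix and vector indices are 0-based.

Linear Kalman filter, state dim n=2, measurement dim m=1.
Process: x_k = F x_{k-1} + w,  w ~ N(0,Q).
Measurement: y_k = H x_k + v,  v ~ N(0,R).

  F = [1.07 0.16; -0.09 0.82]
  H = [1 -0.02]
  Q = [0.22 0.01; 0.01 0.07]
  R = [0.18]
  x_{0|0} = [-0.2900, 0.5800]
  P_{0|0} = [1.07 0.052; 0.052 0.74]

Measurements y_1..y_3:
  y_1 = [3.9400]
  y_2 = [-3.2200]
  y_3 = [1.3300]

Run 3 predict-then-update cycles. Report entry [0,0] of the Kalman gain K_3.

K[0,0] = 0.6837

step 1: x^-=[-0.2175, 0.5017]  P^-=[1.4818 0.0489; 0.0489 0.5686]  S=[1.6601]  K=[0.8920; 0.0226]  nu=[4.1675]  x^+=[3.5000, 0.5960]  P^+=[0.1609 0.0154; 0.0154 0.5677]
step 2: x^-=[3.8404, 0.1737]  P^-=[0.4240 0.0823; 0.0823 0.4508]  S=[0.6009]  K=[0.7029; 0.1220]  nu=[-7.0569]  x^+=[-1.1198, -0.6870]  P^+=[0.1271 0.0308; 0.0308 0.4418]
step 3: x^-=[-1.3081, -0.4626]  P^-=[0.3874 0.0823; 0.0823 0.3636]  S=[0.5643]  K=[0.6837; 0.1330]  nu=[2.6288]  x^+=[0.4891, -0.1131]  P^+=[0.1237 0.0310; 0.0310 0.3536]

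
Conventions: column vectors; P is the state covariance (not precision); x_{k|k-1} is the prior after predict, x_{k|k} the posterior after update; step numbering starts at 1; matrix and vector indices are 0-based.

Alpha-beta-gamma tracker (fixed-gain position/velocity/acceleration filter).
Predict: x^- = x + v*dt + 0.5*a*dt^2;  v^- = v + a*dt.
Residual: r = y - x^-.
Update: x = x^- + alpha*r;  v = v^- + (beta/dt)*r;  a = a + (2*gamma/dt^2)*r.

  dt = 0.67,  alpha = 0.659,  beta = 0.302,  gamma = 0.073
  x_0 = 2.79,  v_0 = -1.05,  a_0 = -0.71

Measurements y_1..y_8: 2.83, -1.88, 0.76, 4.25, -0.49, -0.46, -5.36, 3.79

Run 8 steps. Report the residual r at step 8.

step 1: x_pred=1.9271  r=0.9029  x^+=2.5221  v^+=-1.1187  a^+=-0.4164
step 2: x_pred=1.6791  r=-3.5591  x^+=-0.6663  v^+=-3.0020  a^+=-1.5739
step 3: x_pred=-3.0309  r=3.7909  x^+=-0.5327  v^+=-2.3477  a^+=-0.3410
step 4: x_pred=-2.1822  r=6.4322  x^+=2.0566  v^+=0.3231  a^+=1.7510
step 5: x_pred=2.6661  r=-3.1561  x^+=0.5862  v^+=0.0737  a^+=0.7246
step 6: x_pred=0.7982  r=-1.2582  x^+=-0.0309  v^+=-0.0080  a^+=0.3153
step 7: x_pred=0.0345  r=-5.3945  x^+=-3.5205  v^+=-2.2283  a^+=-1.4392
step 8: x_pred=-5.3364  r=9.1264  x^+=0.6779  v^+=0.9212  a^+=1.5291

resid = 9.1264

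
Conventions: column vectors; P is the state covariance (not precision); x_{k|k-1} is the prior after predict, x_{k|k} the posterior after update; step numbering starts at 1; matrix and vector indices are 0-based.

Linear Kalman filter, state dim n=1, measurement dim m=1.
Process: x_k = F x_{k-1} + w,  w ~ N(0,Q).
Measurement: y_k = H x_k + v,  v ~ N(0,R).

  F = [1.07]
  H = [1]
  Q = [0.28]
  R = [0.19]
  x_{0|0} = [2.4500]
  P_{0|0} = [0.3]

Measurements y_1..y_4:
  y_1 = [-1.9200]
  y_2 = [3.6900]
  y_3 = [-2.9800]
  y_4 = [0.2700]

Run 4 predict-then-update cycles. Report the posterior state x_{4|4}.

x_post = [-0.2429]

step 1: x^-=[2.6215]  P^-=[0.6235]  S=[0.8135]  K=[0.7664]  nu=[-4.5415]  x^+=[-0.8593]  P^+=[0.1456]
step 2: x^-=[-0.9194]  P^-=[0.4467]  S=[0.6367]  K=[0.7016]  nu=[4.6094]  x^+=[2.3145]  P^+=[0.1333]
step 3: x^-=[2.4766]  P^-=[0.4326]  S=[0.6226]  K=[0.6948]  nu=[-5.4566]  x^+=[-1.3149]  P^+=[0.1320]
step 4: x^-=[-1.4069]  P^-=[0.4311]  S=[0.6211]  K=[0.6941]  nu=[1.6769]  x^+=[-0.2429]  P^+=[0.1319]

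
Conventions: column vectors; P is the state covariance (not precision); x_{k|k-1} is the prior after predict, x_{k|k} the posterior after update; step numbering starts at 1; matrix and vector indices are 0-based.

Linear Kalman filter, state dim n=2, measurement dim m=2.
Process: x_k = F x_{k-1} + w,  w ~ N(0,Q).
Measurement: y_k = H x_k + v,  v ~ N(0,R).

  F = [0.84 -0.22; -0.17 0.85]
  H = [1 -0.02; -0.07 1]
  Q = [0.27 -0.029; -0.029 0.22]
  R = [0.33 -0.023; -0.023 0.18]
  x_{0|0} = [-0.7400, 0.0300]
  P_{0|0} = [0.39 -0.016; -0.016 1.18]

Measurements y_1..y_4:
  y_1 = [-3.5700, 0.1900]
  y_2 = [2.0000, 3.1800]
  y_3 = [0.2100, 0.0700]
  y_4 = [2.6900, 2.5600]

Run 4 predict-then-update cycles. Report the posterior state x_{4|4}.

step 1: x^-=[-0.6282, 0.1513]  P^-=[0.6082 -0.3174; -0.3174 1.0884]  S=[0.9513 -0.4052; -0.4052 1.3159]  K=[0.6094 -0.0859; 0.0034 0.8451]  nu=[-2.9388, -0.0053]  x^+=[-2.4186, 0.1368]  P^+=[0.2028 -0.0153; -0.0153 0.1510]
step 2: x^-=[-2.0618, 0.5274]  P^-=[0.4260 -0.0977; -0.0977 0.3394]  S=[0.7601 -0.1574; -0.1574 0.5351]  K=[0.5471 -0.0773; -0.0037 0.6459]  nu=[4.0723, 2.5083]  x^+=[-0.0279, 2.1325]  P^+=[0.1820 -0.0138; -0.0138 0.1154]
step 3: x^-=[-0.4925, 1.8173]  P^-=[0.4091 -0.0869; -0.0869 0.3126]  S=[0.7427 -0.1449; -0.1449 0.5068]  K=[0.5387 -0.0739; -0.0029 0.6280]  nu=[0.7389, -1.7818]  x^+=[0.0373, 0.6962]  P^+=[0.1792 -0.0132; -0.0132 0.1122]
step 4: x^-=[-0.1218, 0.5854]  P^-=[0.4068 -0.0855; -0.0855 0.3100]  S=[0.7403 -0.1433; -0.1433 0.5040]  K=[0.5376 -0.0733; -0.0026 0.6263]  nu=[2.8236, 1.9661]  x^+=[1.2520, 1.8093]  P^+=[0.1788 -0.0130; -0.0130 0.1119]

x_post = [1.2520, 1.8093]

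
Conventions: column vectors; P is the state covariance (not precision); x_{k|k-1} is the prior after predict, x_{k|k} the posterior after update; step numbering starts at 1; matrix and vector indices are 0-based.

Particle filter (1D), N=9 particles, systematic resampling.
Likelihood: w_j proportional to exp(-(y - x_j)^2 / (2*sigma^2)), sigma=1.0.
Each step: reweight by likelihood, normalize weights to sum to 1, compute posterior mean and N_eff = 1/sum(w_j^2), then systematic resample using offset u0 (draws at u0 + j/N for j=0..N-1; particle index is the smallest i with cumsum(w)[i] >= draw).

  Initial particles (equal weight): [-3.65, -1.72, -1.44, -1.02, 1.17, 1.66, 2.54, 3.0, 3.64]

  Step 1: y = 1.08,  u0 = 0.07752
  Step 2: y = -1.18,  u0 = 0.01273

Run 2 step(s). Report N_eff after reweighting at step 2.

N_eff = 5.5743

step 1: w=[0.0000, 0.0078, 0.0164, 0.0432, 0.3900, 0.3310, 0.1349, 0.0620, 0.0148]  mean=1.5072  Neff=3.4950  idx=[4, 4, 4, 4, 5, 5, 5, 6, 7]
step 2: w=[0.2058, 0.2058, 0.2058, 0.2058, 0.0577, 0.0577, 0.0577, 0.0032, 0.0005]  mean=1.2602  Neff=5.5743  idx=[0, 0, 1, 1, 2, 2, 3, 3, 5]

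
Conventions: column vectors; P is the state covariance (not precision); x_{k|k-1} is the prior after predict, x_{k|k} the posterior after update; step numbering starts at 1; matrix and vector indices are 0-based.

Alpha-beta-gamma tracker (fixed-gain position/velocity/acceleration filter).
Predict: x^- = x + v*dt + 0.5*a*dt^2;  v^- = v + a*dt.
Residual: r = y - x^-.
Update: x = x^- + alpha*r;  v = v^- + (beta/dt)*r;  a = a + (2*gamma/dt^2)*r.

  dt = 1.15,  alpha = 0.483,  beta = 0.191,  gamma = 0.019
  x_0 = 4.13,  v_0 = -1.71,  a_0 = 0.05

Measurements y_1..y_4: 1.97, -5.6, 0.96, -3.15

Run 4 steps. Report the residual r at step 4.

resid = 1.1615

step 1: x_pred=2.1966  r=-0.2266  x^+=2.0871  v^+=-1.6901  a^+=0.0435
step 2: x_pred=0.1722  r=-5.7722  x^+=-2.6158  v^+=-2.5988  a^+=-0.1224
step 3: x_pred=-5.6853  r=6.6453  x^+=-2.4756  v^+=-1.6358  a^+=0.0686
step 4: x_pred=-4.3115  r=1.1615  x^+=-3.7505  v^+=-1.3641  a^+=0.1019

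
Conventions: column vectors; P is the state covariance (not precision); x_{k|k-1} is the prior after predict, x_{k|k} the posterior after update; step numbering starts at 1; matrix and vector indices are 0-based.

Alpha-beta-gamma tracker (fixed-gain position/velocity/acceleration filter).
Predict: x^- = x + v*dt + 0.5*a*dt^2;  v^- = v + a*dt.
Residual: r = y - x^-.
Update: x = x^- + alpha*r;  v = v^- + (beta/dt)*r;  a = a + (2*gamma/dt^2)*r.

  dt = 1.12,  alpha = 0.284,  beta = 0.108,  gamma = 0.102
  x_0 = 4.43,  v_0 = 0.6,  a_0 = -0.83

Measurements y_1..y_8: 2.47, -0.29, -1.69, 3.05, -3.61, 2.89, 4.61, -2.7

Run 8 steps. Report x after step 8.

step 1: x_pred=4.5814  r=-2.1114  x^+=3.9818  v^+=-0.5332  a^+=-1.1734
step 2: x_pred=2.6487  r=-2.9387  x^+=1.8141  v^+=-2.1308  a^+=-1.6513
step 3: x_pred=-1.6081  r=-0.0819  x^+=-1.6313  v^+=-3.9881  a^+=-1.6646
step 4: x_pred=-7.1420  r=10.1920  x^+=-4.2475  v^+=-4.8696  a^+=-0.0071
step 5: x_pred=-9.7060  r=6.0960  x^+=-7.9747  v^+=-4.2898  a^+=0.9843
step 6: x_pred=-12.1619  r=15.0519  x^+=-7.8872  v^+=-1.7360  a^+=3.4321
step 7: x_pred=-7.6788  r=12.2888  x^+=-4.1888  v^+=3.2930  a^+=5.4306
step 8: x_pred=2.9055  r=-5.6055  x^+=1.3135  v^+=8.8348  a^+=4.5190

x_post = 1.3135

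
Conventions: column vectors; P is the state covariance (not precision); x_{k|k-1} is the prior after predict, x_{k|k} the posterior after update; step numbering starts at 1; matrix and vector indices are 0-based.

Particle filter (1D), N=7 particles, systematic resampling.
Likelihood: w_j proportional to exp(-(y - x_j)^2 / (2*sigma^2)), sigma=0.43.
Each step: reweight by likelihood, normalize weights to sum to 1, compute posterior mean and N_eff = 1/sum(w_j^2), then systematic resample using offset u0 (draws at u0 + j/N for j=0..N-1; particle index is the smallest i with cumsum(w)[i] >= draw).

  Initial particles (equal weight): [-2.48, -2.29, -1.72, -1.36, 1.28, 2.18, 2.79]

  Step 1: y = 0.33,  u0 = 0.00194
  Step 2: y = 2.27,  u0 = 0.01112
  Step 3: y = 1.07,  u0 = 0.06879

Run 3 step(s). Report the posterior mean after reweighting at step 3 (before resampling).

post_mean = 1.2800

step 1: w=[0.0000, 0.0000, 0.0001, 0.0050, 0.9937, 0.0011, 0.0000]  mean=1.2673  Neff=1.0126  idx=[3, 4, 4, 4, 4, 4, 4]
step 2: w=[0.0000, 0.1667, 0.1667, 0.1667, 0.1667, 0.1667, 0.1667]  mean=1.2800  Neff=6.0000  idx=[1, 1, 2, 3, 4, 5, 6]
step 3: w=[0.1429, 0.1429, 0.1429, 0.1429, 0.1429, 0.1429, 0.1429]  mean=1.2800  Neff=7.0000  idx=[0, 1, 2, 3, 4, 5, 6]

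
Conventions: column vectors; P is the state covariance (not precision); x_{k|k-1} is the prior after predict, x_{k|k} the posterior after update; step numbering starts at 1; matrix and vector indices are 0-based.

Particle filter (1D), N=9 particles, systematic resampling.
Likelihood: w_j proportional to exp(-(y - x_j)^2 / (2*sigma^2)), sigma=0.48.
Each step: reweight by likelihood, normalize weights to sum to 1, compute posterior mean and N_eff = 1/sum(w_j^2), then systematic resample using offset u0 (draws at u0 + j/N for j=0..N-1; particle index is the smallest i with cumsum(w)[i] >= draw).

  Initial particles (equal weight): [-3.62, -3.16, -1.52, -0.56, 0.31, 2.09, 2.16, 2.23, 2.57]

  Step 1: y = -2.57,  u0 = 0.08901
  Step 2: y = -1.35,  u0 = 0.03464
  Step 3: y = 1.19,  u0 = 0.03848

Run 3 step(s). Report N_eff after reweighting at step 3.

step 1: w=[0.1400, 0.7197, 0.1400, 0.0002, 0.0000, 0.0000, 0.0000, 0.0000, 0.0000]  mean=-2.9942  Neff=1.7946  idx=[0, 1, 1, 1, 1, 1, 1, 2, 2]
step 2: w=[0.0000, 0.0004, 0.0004, 0.0004, 0.0004, 0.0004, 0.0004, 0.4987, 0.4987]  mean=-1.5243  Neff=2.0105  idx=[7, 7, 7, 7, 7, 8, 8, 8, 8]
step 3: w=[0.1111, 0.1111, 0.1111, 0.1111, 0.1111, 0.1111, 0.1111, 0.1111, 0.1111]  mean=-1.5200  Neff=9.0000  idx=[0, 1, 2, 3, 4, 5, 6, 7, 8]

N_eff = 9.0000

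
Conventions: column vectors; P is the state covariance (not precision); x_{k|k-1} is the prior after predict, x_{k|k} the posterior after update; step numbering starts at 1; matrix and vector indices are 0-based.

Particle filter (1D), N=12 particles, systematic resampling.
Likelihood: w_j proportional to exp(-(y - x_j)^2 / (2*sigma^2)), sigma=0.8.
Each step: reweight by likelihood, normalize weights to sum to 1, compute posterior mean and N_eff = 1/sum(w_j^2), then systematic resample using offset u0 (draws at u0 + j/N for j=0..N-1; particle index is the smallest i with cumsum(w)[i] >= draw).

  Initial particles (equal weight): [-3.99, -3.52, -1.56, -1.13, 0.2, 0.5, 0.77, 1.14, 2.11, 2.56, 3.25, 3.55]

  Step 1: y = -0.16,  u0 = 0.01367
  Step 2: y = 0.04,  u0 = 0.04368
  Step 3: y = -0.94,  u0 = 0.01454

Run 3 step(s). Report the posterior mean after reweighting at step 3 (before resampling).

step 1: w=[0.0000, 0.0000, 0.0696, 0.1543, 0.2908, 0.2289, 0.1637, 0.0859, 0.0057, 0.0010, 0.0000, 0.0000]  mean=0.1284  Neff=5.0048  idx=[2, 3, 3, 4, 4, 4, 4, 5, 5, 6, 6, 7]
step 2: w=[0.0166, 0.0421, 0.0421, 0.1203, 0.1203, 0.1203, 0.1203, 0.1041, 0.1041, 0.0810, 0.0810, 0.0477]  mean=0.2583  Neff=10.1217  idx=[1, 3, 3, 4, 5, 5, 6, 7, 8, 9, 10, 11]
step 3: w=[0.2572, 0.0959, 0.0959, 0.0959, 0.0959, 0.0959, 0.0959, 0.0524, 0.0524, 0.0269, 0.0269, 0.0090]  mean=-0.0715  Neff=7.7932  idx=[0, 0, 0, 1, 1, 2, 3, 4, 5, 6, 7, 8]

post_mean = -0.0715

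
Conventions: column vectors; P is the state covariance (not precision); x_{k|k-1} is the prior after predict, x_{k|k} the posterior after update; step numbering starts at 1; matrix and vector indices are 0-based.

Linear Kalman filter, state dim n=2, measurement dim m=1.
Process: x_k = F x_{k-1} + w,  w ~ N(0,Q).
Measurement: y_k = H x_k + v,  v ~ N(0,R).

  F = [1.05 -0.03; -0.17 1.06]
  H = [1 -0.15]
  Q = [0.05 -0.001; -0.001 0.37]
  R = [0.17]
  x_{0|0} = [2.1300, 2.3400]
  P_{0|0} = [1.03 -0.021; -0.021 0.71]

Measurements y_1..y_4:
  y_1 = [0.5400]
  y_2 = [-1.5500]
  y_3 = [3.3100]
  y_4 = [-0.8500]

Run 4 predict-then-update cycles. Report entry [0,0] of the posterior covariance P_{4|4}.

step 1: x^-=[2.1663, 2.1183]  P^-=[1.1875 -0.2309; -0.2309 1.2051]  S=[1.4539]  K=[0.8406; -0.2831]  nu=[-1.3086]  x^+=[1.0663, 2.4888]  P^+=[0.1602 0.1151; 0.1151 1.0885]
step 2: x^-=[1.0450, 2.4569]  P^-=[0.2203 0.0645; 0.0645 1.5562]  S=[0.4060]  K=[0.5188; -0.4160]  nu=[-2.2264]  x^+=[-0.1102, 3.3831]  P^+=[0.1110 0.1522; 0.1522 1.4859]
step 3: x^-=[-0.2172, 3.6048]  P^-=[0.1642 0.1021; 0.1021 1.9880]  S=[0.3483]  K=[0.4274; -0.5632]  nu=[4.0679]  x^+=[1.5214, 1.3140]  P^+=[0.1005 0.1859; 0.1859 1.8775]
step 4: x^-=[1.5581, 1.1342]  P^-=[0.1508 0.1292; 0.1292 2.4155]  S=[0.3364]  K=[0.3907; -0.6930]  nu=[-2.2379]  x^+=[0.6836, 2.6850]  P^+=[0.0995 0.2203; 0.2203 2.2539]

P_post[0,0] = 0.0995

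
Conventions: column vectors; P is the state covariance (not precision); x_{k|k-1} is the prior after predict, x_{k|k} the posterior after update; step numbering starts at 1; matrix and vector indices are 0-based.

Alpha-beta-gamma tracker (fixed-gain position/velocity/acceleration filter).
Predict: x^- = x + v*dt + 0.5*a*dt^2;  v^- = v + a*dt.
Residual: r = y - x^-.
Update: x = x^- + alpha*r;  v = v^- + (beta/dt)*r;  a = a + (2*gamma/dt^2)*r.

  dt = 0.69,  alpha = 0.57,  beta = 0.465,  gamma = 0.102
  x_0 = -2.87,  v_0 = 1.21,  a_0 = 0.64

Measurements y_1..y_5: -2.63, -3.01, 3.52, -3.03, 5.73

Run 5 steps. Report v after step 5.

step 1: x_pred=-1.8827  r=-0.7473  x^+=-2.3087  v^+=1.1480  a^+=0.3198
step 2: x_pred=-1.4404  r=-1.5696  x^+=-2.3351  v^+=0.3109  a^+=-0.3527
step 3: x_pred=-2.2045  r=5.7245  x^+=1.0585  v^+=3.9254  a^+=2.1001
step 4: x_pred=4.2669  r=-7.2969  x^+=0.1077  v^+=0.4570  a^+=-1.0265
step 5: x_pred=0.1786  r=5.5514  x^+=3.3429  v^+=3.4899  a^+=1.3522

v_post = 3.4899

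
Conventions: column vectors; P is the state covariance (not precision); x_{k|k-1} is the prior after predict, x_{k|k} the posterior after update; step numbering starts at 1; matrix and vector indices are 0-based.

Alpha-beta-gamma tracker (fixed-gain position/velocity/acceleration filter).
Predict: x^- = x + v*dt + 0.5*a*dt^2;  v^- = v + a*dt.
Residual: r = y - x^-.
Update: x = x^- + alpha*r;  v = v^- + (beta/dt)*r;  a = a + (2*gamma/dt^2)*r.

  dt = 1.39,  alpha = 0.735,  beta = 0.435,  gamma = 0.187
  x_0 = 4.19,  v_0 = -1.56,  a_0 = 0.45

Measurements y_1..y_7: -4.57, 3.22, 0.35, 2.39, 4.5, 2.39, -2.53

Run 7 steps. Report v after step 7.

step 1: x_pred=2.4563  r=-7.0263  x^+=-2.7080  v^+=-3.1334  a^+=-0.9101
step 2: x_pred=-7.9426  r=11.1626  x^+=0.2619  v^+=-0.9051  a^+=1.2507
step 3: x_pred=0.2121  r=0.1379  x^+=0.3134  v^+=0.8765  a^+=1.2774
step 4: x_pred=2.7658  r=-0.3758  x^+=2.4896  v^+=2.5345  a^+=1.2046
step 5: x_pred=7.1762  r=-2.6762  x^+=5.2092  v^+=3.3714  a^+=0.6866
step 6: x_pred=10.5587  r=-8.1687  x^+=4.5547  v^+=1.7693  a^+=-0.8946
step 7: x_pred=6.1498  r=-8.6798  x^+=-0.2299  v^+=-2.1906  a^+=-2.5748

v_post = -2.1906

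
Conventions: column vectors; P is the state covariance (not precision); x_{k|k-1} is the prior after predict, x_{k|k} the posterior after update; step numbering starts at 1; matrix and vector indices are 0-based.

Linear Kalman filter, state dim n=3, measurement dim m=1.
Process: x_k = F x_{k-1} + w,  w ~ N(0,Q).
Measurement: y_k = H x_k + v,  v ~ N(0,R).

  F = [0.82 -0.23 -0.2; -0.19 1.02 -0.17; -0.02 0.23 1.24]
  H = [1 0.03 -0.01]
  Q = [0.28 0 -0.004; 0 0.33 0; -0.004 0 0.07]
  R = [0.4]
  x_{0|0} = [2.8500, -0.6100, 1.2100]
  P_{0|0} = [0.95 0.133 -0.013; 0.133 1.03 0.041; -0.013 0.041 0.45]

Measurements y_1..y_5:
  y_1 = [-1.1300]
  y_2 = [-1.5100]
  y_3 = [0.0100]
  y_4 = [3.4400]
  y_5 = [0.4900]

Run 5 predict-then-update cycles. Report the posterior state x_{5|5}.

x_post = [1.2909, -3.0154, 0.2072]

step 1: x^-=[2.2353, -1.3694, 1.3031]  P^-=[0.9491 -0.2627 -0.1868; -0.2627 1.3823 0.1951; -0.1868 0.1951 0.8396]  S=[1.3383]  K=[0.7047; -0.1668; -0.1415]  nu=[-3.3112]  x^+=[-0.0981, -0.8171, 1.7716]  P^+=[0.2845 -0.1054 -0.0534; -0.1054 1.3451 0.1636; -0.0534 0.1636 0.8128]
step 2: x^-=[-0.2468, -1.1160, 2.0108]  P^-=[0.6473 -0.4466 -0.4104; -0.4466 1.7439 0.3649; -0.4104 0.3649 1.4879]  S=[1.0302]  K=[0.6193; -0.3863; -0.4022]  nu=[-1.2096]  x^+=[-0.9959, -0.6488, 2.4973]  P^+=[0.2522 -0.2002 -0.1538; -0.2002 1.5902 0.2049; -0.1538 0.2049 1.3213]
step 3: x^-=[-1.1669, -0.8971, 2.9674]  P^-=[0.7313 -0.5618 -0.6835; -0.5618 2.0283 0.3951; -0.6835 0.3951 2.3122]  S=[1.1131]  K=[0.6480; -0.4536; -0.6241]  nu=[1.2335]  x^+=[-0.3676, -1.4565, 2.1975]  P^+=[0.2639 -0.2346 -0.2333; -0.2346 1.7993 0.0800; -0.2333 0.0800 1.8785]
step 4: x^-=[-0.4059, -1.7894, 2.3973]  P^-=[0.8001 -0.5954 -0.8793; -0.5954 2.3139 0.1944; -0.8793 0.1944 3.1131]  S=[1.1843]  K=[0.6680; -0.4458; -0.7639]  nu=[3.9236]  x^+=[2.2149, -3.5384, -0.5998]  P^+=[0.2717 -0.2428 -0.2751; -0.2428 2.0786 -0.2088; -0.2751 -0.2088 2.4221]
step 5: x^-=[2.7501, -3.9280, -1.6019]  P^-=[0.8321 -0.5989 -0.9776; -0.5989 2.7211 -0.1984; -0.9776 -0.1984 3.8010]  S=[1.2187]  K=[0.6761; -0.4229; -0.8383]  nu=[-2.1582]  x^+=[1.2909, -3.0154, 0.2072]  P^+=[0.2751 -0.2505 -0.2869; -0.2505 2.5032 -0.6304; -0.2869 -0.6304 2.9447]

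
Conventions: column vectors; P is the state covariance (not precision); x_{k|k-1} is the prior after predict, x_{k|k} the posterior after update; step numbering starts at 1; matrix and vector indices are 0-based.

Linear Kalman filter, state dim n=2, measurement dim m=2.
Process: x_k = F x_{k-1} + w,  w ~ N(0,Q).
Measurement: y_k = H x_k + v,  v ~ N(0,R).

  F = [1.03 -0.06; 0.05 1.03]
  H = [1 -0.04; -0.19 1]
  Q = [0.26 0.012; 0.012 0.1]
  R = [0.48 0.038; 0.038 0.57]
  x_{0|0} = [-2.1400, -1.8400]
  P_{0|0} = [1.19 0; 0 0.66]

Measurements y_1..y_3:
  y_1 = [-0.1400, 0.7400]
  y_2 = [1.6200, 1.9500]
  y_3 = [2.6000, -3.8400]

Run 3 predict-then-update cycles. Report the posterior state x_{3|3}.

step 1: x^-=[-2.0938, -2.0022]  P^-=[1.5248 0.0325; 0.0325 0.8032]  S=[2.0035 -0.2511; -0.2511 1.4159]  K=[0.7544 -0.0479; 0.0723 0.5757]  nu=[1.8737, 2.3444]  x^+=[-0.7925, -0.5169]  P^+=[0.3631 0.0704; 0.0704 0.3443]
step 2: x^-=[-0.7852, -0.5720]  P^-=[0.6378 0.0839; 0.0839 0.4734]  S=[1.1118 -0.0176; -0.0176 1.0346]  K=[0.5702 -0.0264; 0.0654 0.4433]  nu=[2.3823, 2.3729]  x^+=[0.5106, 0.6357]  P^+=[0.2750 0.0589; 0.0589 0.2664]
step 3: x^-=[0.4878, 0.6803]  P^-=[0.5455 0.0720; 0.0720 0.3893]  S=[1.0203 -0.0086; -0.0086 0.9517]  K=[0.5315 -0.0284; 0.0587 0.3953]  nu=[2.1394, -4.4276]  x^+=[1.7507, -0.9443]  P^+=[0.2562 0.0527; 0.0527 0.2375]

x_post = [1.7507, -0.9443]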